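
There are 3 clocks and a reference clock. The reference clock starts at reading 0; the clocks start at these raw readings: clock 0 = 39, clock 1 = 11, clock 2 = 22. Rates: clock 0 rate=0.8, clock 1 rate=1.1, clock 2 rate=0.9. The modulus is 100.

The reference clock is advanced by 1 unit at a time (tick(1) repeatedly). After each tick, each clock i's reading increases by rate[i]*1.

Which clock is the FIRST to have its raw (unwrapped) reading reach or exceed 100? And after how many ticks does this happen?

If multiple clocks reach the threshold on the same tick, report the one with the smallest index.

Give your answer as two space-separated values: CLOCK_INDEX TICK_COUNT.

clock 0: start=39, rate=0.8, needs 100-39 = 61; ticks = ceil(61/0.8) = ceil(76.2500) = 77; reading at tick 77 = 39 + 0.8*77 = 100.6000
clock 1: start=11, rate=1.1, needs 100-11 = 89; ticks = ceil(89/1.1) = ceil(80.9091) = 81; reading at tick 81 = 11 + 1.1*81 = 100.1000
clock 2: start=22, rate=0.9, needs 100-22 = 78; ticks = ceil(78/0.9) = ceil(86.6667) = 87; reading at tick 87 = 22 + 0.9*87 = 100.3000
Minimum tick count = 77; winners = [0]; smallest index = 0

Answer: 0 77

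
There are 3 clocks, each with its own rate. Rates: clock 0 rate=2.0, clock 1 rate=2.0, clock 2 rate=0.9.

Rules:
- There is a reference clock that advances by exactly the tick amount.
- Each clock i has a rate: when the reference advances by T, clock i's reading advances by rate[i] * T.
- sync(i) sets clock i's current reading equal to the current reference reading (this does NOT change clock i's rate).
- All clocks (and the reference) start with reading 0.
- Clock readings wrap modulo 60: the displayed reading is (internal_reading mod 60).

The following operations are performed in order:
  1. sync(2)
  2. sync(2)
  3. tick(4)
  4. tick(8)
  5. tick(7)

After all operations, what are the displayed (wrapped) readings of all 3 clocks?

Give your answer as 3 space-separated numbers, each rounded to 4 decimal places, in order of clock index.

Answer: 38.0000 38.0000 17.1000

Derivation:
After op 1 sync(2): ref=0.0000 raw=[0.0000 0.0000 0.0000]
After op 2 sync(2): ref=0.0000 raw=[0.0000 0.0000 0.0000]
After op 3 tick(4): ref=4.0000 raw=[8.0000 8.0000 3.6000]
After op 4 tick(8): ref=12.0000 raw=[24.0000 24.0000 10.8000]
After op 5 tick(7): ref=19.0000 raw=[38.0000 38.0000 17.1000]
Wrap final raw readings (mod 60): 38.0000 mod 60 = 38.0000; 38.0000 mod 60 = 38.0000; 17.1000 mod 60 = 17.1000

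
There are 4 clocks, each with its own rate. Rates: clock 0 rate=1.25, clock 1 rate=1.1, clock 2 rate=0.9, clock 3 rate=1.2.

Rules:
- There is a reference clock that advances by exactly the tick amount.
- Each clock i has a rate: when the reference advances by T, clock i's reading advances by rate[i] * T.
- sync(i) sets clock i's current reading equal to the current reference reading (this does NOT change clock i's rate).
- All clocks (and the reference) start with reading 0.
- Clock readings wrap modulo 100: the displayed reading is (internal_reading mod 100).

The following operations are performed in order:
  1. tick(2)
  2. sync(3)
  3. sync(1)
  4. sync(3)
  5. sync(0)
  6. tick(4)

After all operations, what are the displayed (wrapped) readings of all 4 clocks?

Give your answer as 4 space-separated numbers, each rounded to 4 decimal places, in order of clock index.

After op 1 tick(2): ref=2.0000 raw=[2.5000 2.2000 1.8000 2.4000]
After op 2 sync(3): ref=2.0000 raw=[2.5000 2.2000 1.8000 2.0000]
After op 3 sync(1): ref=2.0000 raw=[2.5000 2.0000 1.8000 2.0000]
After op 4 sync(3): ref=2.0000 raw=[2.5000 2.0000 1.8000 2.0000]
After op 5 sync(0): ref=2.0000 raw=[2.0000 2.0000 1.8000 2.0000]
After op 6 tick(4): ref=6.0000 raw=[7.0000 6.4000 5.4000 6.8000]
Wrap final raw readings (mod 100): 7.0000 mod 100 = 7.0000; 6.4000 mod 100 = 6.4000; 5.4000 mod 100 = 5.4000; 6.8000 mod 100 = 6.8000

Answer: 7.0000 6.4000 5.4000 6.8000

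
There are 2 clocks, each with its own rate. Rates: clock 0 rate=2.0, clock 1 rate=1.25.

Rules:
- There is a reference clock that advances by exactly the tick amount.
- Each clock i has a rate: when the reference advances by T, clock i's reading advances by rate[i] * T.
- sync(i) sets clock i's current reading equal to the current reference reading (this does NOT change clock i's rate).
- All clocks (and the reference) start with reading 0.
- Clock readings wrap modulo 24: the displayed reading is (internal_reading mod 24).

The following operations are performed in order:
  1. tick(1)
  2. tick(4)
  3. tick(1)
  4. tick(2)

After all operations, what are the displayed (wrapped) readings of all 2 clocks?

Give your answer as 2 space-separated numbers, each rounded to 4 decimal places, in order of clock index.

Answer: 16.0000 10.0000

Derivation:
After op 1 tick(1): ref=1.0000 raw=[2.0000 1.2500]
After op 2 tick(4): ref=5.0000 raw=[10.0000 6.2500]
After op 3 tick(1): ref=6.0000 raw=[12.0000 7.5000]
After op 4 tick(2): ref=8.0000 raw=[16.0000 10.0000]
Wrap final raw readings (mod 24): 16.0000 mod 24 = 16.0000; 10.0000 mod 24 = 10.0000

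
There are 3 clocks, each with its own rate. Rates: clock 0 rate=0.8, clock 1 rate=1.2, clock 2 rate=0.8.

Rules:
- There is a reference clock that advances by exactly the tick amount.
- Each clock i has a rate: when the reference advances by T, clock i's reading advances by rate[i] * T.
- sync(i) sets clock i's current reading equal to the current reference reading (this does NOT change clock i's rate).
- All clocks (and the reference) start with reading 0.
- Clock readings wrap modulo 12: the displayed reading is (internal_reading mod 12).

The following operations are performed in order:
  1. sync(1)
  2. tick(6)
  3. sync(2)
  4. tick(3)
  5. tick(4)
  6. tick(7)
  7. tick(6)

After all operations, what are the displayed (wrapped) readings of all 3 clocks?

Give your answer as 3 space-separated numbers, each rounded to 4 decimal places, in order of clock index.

After op 1 sync(1): ref=0.0000 raw=[0.0000 0.0000 0.0000]
After op 2 tick(6): ref=6.0000 raw=[4.8000 7.2000 4.8000]
After op 3 sync(2): ref=6.0000 raw=[4.8000 7.2000 6.0000]
After op 4 tick(3): ref=9.0000 raw=[7.2000 10.8000 8.4000]
After op 5 tick(4): ref=13.0000 raw=[10.4000 15.6000 11.6000]
After op 6 tick(7): ref=20.0000 raw=[16.0000 24.0000 17.2000]
After op 7 tick(6): ref=26.0000 raw=[20.8000 31.2000 22.0000]
Wrap final raw readings (mod 12): 20.8000 mod 12 = 8.8000; 31.2000 mod 12 = 7.2000; 22.0000 mod 12 = 10.0000

Answer: 8.8000 7.2000 10.0000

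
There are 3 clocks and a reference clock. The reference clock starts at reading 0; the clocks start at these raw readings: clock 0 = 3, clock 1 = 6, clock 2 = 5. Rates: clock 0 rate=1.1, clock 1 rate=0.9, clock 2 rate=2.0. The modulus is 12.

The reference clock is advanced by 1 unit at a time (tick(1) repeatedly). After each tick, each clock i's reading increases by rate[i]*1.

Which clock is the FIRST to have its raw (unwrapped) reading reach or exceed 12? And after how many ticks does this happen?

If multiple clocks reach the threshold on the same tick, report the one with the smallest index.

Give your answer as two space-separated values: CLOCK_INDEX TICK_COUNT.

Answer: 2 4

Derivation:
clock 0: start=3, rate=1.1, needs 12-3 = 9; ticks = ceil(9/1.1) = ceil(8.1818) = 9; reading at tick 9 = 3 + 1.1*9 = 12.9000
clock 1: start=6, rate=0.9, needs 12-6 = 6; ticks = ceil(6/0.9) = ceil(6.6667) = 7; reading at tick 7 = 6 + 0.9*7 = 12.3000
clock 2: start=5, rate=2.0, needs 12-5 = 7; ticks = ceil(7/2.0) = ceil(3.5000) = 4; reading at tick 4 = 5 + 2.0*4 = 13.0000
Minimum tick count = 4; winners = [2]; smallest index = 2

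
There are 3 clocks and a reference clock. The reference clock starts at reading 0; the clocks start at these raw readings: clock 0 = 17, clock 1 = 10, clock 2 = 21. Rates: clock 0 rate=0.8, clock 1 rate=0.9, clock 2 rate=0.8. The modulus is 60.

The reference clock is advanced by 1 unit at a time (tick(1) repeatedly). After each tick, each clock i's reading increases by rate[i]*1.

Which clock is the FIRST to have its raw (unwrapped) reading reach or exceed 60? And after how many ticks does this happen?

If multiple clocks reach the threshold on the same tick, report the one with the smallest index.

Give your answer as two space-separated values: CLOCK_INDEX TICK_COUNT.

Answer: 2 49

Derivation:
clock 0: start=17, rate=0.8, needs 60-17 = 43; ticks = ceil(43/0.8) = ceil(53.7500) = 54; reading at tick 54 = 17 + 0.8*54 = 60.2000
clock 1: start=10, rate=0.9, needs 60-10 = 50; ticks = ceil(50/0.9) = ceil(55.5556) = 56; reading at tick 56 = 10 + 0.9*56 = 60.4000
clock 2: start=21, rate=0.8, needs 60-21 = 39; ticks = ceil(39/0.8) = ceil(48.7500) = 49; reading at tick 49 = 21 + 0.8*49 = 60.2000
Minimum tick count = 49; winners = [2]; smallest index = 2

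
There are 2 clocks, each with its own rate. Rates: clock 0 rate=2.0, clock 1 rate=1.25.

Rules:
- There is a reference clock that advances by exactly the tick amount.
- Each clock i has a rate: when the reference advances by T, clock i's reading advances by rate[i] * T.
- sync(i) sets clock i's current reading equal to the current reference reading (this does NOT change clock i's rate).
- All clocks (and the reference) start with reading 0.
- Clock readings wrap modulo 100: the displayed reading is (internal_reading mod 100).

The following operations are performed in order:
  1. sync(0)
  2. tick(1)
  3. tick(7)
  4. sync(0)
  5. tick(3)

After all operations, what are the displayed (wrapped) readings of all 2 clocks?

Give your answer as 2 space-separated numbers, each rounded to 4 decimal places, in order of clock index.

After op 1 sync(0): ref=0.0000 raw=[0.0000 0.0000]
After op 2 tick(1): ref=1.0000 raw=[2.0000 1.2500]
After op 3 tick(7): ref=8.0000 raw=[16.0000 10.0000]
After op 4 sync(0): ref=8.0000 raw=[8.0000 10.0000]
After op 5 tick(3): ref=11.0000 raw=[14.0000 13.7500]
Wrap final raw readings (mod 100): 14.0000 mod 100 = 14.0000; 13.7500 mod 100 = 13.7500

Answer: 14.0000 13.7500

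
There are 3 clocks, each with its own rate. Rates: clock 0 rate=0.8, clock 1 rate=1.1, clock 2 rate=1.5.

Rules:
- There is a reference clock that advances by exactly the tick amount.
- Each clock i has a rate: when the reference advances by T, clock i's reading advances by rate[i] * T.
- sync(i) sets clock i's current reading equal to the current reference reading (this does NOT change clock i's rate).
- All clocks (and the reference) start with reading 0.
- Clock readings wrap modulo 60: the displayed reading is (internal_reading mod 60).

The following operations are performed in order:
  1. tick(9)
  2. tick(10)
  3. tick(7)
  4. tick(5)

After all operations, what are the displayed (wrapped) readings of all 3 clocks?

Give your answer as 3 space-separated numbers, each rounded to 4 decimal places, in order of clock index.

After op 1 tick(9): ref=9.0000 raw=[7.2000 9.9000 13.5000]
After op 2 tick(10): ref=19.0000 raw=[15.2000 20.9000 28.5000]
After op 3 tick(7): ref=26.0000 raw=[20.8000 28.6000 39.0000]
After op 4 tick(5): ref=31.0000 raw=[24.8000 34.1000 46.5000]
Wrap final raw readings (mod 60): 24.8000 mod 60 = 24.8000; 34.1000 mod 60 = 34.1000; 46.5000 mod 60 = 46.5000

Answer: 24.8000 34.1000 46.5000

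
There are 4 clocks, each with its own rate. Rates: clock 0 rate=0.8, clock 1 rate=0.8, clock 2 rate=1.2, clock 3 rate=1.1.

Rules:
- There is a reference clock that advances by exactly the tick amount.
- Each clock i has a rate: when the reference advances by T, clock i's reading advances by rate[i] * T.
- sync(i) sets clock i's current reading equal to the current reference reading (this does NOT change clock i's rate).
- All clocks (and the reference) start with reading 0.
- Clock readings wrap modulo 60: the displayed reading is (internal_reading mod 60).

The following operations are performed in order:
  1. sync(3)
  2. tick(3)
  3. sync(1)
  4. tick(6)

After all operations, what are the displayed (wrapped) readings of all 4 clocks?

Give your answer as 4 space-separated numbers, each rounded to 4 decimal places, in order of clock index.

After op 1 sync(3): ref=0.0000 raw=[0.0000 0.0000 0.0000 0.0000]
After op 2 tick(3): ref=3.0000 raw=[2.4000 2.4000 3.6000 3.3000]
After op 3 sync(1): ref=3.0000 raw=[2.4000 3.0000 3.6000 3.3000]
After op 4 tick(6): ref=9.0000 raw=[7.2000 7.8000 10.8000 9.9000]
Wrap final raw readings (mod 60): 7.2000 mod 60 = 7.2000; 7.8000 mod 60 = 7.8000; 10.8000 mod 60 = 10.8000; 9.9000 mod 60 = 9.9000

Answer: 7.2000 7.8000 10.8000 9.9000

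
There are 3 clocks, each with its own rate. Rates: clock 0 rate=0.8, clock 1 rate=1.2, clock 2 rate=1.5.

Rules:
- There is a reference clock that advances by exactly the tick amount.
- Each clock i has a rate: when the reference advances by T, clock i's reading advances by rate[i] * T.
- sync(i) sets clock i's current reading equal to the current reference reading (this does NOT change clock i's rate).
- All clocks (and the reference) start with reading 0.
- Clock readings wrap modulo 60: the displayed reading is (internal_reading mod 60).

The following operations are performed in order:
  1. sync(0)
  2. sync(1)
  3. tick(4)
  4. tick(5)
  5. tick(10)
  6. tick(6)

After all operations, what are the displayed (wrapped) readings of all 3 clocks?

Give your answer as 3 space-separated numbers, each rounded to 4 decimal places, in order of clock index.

Answer: 20.0000 30.0000 37.5000

Derivation:
After op 1 sync(0): ref=0.0000 raw=[0.0000 0.0000 0.0000]
After op 2 sync(1): ref=0.0000 raw=[0.0000 0.0000 0.0000]
After op 3 tick(4): ref=4.0000 raw=[3.2000 4.8000 6.0000]
After op 4 tick(5): ref=9.0000 raw=[7.2000 10.8000 13.5000]
After op 5 tick(10): ref=19.0000 raw=[15.2000 22.8000 28.5000]
After op 6 tick(6): ref=25.0000 raw=[20.0000 30.0000 37.5000]
Wrap final raw readings (mod 60): 20.0000 mod 60 = 20.0000; 30.0000 mod 60 = 30.0000; 37.5000 mod 60 = 37.5000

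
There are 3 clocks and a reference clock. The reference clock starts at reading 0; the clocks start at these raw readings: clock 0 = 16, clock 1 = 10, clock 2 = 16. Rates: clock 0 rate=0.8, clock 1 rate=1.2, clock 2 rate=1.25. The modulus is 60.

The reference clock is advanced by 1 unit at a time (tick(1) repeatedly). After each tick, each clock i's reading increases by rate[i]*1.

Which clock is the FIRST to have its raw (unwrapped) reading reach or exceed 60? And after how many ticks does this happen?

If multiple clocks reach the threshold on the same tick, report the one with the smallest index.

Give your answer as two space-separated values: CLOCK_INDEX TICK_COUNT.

clock 0: start=16, rate=0.8, needs 60-16 = 44; ticks = ceil(44/0.8) = ceil(55.0000) = 55; reading at tick 55 = 16 + 0.8*55 = 60.0000
clock 1: start=10, rate=1.2, needs 60-10 = 50; ticks = ceil(50/1.2) = ceil(41.6667) = 42; reading at tick 42 = 10 + 1.2*42 = 60.4000
clock 2: start=16, rate=1.25, needs 60-16 = 44; ticks = ceil(44/1.25) = ceil(35.2000) = 36; reading at tick 36 = 16 + 1.25*36 = 61.0000
Minimum tick count = 36; winners = [2]; smallest index = 2

Answer: 2 36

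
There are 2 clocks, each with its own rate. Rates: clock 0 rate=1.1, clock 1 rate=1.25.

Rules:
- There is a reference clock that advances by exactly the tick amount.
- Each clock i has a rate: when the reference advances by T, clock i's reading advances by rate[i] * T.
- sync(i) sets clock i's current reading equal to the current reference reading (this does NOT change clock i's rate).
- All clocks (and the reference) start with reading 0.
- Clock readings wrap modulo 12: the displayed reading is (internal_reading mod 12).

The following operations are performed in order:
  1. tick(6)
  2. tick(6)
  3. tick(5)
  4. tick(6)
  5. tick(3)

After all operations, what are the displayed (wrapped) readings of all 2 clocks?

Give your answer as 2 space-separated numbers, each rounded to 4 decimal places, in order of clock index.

Answer: 4.6000 8.5000

Derivation:
After op 1 tick(6): ref=6.0000 raw=[6.6000 7.5000]
After op 2 tick(6): ref=12.0000 raw=[13.2000 15.0000]
After op 3 tick(5): ref=17.0000 raw=[18.7000 21.2500]
After op 4 tick(6): ref=23.0000 raw=[25.3000 28.7500]
After op 5 tick(3): ref=26.0000 raw=[28.6000 32.5000]
Wrap final raw readings (mod 12): 28.6000 mod 12 = 4.6000; 32.5000 mod 12 = 8.5000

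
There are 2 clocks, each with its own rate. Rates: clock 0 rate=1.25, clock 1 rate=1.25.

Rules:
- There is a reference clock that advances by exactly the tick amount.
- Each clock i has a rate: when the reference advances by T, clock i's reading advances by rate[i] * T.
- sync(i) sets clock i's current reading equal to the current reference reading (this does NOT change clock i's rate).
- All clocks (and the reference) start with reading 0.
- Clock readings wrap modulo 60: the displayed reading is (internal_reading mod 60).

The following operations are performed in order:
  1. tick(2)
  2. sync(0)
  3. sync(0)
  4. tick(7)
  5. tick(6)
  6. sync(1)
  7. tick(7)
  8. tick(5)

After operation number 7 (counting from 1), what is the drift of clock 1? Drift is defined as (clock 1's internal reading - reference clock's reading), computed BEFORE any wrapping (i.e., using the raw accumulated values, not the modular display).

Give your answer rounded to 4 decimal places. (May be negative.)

Answer: 1.7500

Derivation:
After op 1 tick(2): ref=2.0000 raw=[2.5000 2.5000]
After op 2 sync(0): ref=2.0000 raw=[2.0000 2.5000]
After op 3 sync(0): ref=2.0000 raw=[2.0000 2.5000]
After op 4 tick(7): ref=9.0000 raw=[10.7500 11.2500]
After op 5 tick(6): ref=15.0000 raw=[18.2500 18.7500]
After op 6 sync(1): ref=15.0000 raw=[18.2500 15.0000]
After op 7 tick(7): ref=22.0000 raw=[27.0000 23.7500]
Drift of clock 1 after op 7: 23.7500 - 22.0000 = 1.7500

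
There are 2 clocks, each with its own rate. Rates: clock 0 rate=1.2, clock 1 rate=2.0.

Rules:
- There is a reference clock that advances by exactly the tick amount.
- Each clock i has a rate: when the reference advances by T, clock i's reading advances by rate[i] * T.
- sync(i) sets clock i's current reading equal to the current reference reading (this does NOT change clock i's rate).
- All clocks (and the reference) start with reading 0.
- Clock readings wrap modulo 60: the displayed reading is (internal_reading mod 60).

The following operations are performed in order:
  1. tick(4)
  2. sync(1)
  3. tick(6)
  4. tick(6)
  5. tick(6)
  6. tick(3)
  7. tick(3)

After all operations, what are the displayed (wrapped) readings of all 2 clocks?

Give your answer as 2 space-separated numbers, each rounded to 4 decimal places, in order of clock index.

After op 1 tick(4): ref=4.0000 raw=[4.8000 8.0000]
After op 2 sync(1): ref=4.0000 raw=[4.8000 4.0000]
After op 3 tick(6): ref=10.0000 raw=[12.0000 16.0000]
After op 4 tick(6): ref=16.0000 raw=[19.2000 28.0000]
After op 5 tick(6): ref=22.0000 raw=[26.4000 40.0000]
After op 6 tick(3): ref=25.0000 raw=[30.0000 46.0000]
After op 7 tick(3): ref=28.0000 raw=[33.6000 52.0000]
Wrap final raw readings (mod 60): 33.6000 mod 60 = 33.6000; 52.0000 mod 60 = 52.0000

Answer: 33.6000 52.0000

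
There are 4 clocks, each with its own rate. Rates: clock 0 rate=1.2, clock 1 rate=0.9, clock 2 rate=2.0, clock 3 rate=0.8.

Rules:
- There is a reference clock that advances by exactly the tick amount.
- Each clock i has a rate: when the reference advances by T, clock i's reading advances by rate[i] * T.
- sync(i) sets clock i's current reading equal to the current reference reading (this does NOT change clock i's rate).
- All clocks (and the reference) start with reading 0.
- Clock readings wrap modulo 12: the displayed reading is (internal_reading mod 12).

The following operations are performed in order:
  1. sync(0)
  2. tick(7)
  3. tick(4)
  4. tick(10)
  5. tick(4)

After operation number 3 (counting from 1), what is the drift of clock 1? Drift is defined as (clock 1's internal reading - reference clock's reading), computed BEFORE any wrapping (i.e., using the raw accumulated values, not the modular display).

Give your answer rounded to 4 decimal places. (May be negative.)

After op 1 sync(0): ref=0.0000 raw=[0.0000 0.0000 0.0000 0.0000]
After op 2 tick(7): ref=7.0000 raw=[8.4000 6.3000 14.0000 5.6000]
After op 3 tick(4): ref=11.0000 raw=[13.2000 9.9000 22.0000 8.8000]
Drift of clock 1 after op 3: 9.9000 - 11.0000 = -1.1000

Answer: -1.1000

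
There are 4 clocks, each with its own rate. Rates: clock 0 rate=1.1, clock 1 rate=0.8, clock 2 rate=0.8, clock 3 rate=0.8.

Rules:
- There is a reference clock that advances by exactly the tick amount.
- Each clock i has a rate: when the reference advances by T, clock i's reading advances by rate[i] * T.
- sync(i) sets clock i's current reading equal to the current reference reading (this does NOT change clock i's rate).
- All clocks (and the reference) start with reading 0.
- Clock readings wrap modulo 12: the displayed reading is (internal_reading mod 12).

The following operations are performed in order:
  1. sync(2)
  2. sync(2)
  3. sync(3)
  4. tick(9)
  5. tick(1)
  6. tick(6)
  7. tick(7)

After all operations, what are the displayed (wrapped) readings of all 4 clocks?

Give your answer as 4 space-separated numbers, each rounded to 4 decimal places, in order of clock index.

Answer: 1.3000 6.4000 6.4000 6.4000

Derivation:
After op 1 sync(2): ref=0.0000 raw=[0.0000 0.0000 0.0000 0.0000]
After op 2 sync(2): ref=0.0000 raw=[0.0000 0.0000 0.0000 0.0000]
After op 3 sync(3): ref=0.0000 raw=[0.0000 0.0000 0.0000 0.0000]
After op 4 tick(9): ref=9.0000 raw=[9.9000 7.2000 7.2000 7.2000]
After op 5 tick(1): ref=10.0000 raw=[11.0000 8.0000 8.0000 8.0000]
After op 6 tick(6): ref=16.0000 raw=[17.6000 12.8000 12.8000 12.8000]
After op 7 tick(7): ref=23.0000 raw=[25.3000 18.4000 18.4000 18.4000]
Wrap final raw readings (mod 12): 25.3000 mod 12 = 1.3000; 18.4000 mod 12 = 6.4000; 18.4000 mod 12 = 6.4000; 18.4000 mod 12 = 6.4000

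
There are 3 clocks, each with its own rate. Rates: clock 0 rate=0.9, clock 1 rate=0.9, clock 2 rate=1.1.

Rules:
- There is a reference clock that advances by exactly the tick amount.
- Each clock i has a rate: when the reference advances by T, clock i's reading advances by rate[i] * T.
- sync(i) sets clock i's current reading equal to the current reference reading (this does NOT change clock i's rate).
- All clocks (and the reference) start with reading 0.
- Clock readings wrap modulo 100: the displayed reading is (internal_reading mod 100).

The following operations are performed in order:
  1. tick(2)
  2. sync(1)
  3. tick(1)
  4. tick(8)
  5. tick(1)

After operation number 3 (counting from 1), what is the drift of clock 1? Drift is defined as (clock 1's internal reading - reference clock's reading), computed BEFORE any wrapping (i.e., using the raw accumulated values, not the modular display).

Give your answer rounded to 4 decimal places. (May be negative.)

Answer: -0.1000

Derivation:
After op 1 tick(2): ref=2.0000 raw=[1.8000 1.8000 2.2000]
After op 2 sync(1): ref=2.0000 raw=[1.8000 2.0000 2.2000]
After op 3 tick(1): ref=3.0000 raw=[2.7000 2.9000 3.3000]
Drift of clock 1 after op 3: 2.9000 - 3.0000 = -0.1000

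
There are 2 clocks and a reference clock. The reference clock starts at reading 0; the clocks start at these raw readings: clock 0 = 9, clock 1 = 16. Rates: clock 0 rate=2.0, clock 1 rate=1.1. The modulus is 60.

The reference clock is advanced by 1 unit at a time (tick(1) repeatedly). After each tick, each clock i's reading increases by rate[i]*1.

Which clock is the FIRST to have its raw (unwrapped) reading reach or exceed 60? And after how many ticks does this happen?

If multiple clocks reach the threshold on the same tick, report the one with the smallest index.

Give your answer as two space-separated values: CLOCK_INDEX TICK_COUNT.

Answer: 0 26

Derivation:
clock 0: start=9, rate=2.0, needs 60-9 = 51; ticks = ceil(51/2.0) = ceil(25.5000) = 26; reading at tick 26 = 9 + 2.0*26 = 61.0000
clock 1: start=16, rate=1.1, needs 60-16 = 44; ticks = ceil(44/1.1) = ceil(40.0000) = 40; reading at tick 40 = 16 + 1.1*40 = 60.0000
Minimum tick count = 26; winners = [0]; smallest index = 0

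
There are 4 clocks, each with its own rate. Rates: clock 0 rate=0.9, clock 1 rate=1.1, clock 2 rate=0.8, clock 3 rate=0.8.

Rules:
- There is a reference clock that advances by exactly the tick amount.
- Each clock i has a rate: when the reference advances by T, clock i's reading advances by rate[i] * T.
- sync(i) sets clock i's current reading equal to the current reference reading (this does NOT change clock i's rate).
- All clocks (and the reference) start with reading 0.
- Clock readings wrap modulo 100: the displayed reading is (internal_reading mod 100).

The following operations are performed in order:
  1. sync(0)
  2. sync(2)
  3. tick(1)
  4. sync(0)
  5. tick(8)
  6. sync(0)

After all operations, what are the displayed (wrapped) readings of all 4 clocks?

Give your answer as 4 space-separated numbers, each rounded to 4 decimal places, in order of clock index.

Answer: 9.0000 9.9000 7.2000 7.2000

Derivation:
After op 1 sync(0): ref=0.0000 raw=[0.0000 0.0000 0.0000 0.0000]
After op 2 sync(2): ref=0.0000 raw=[0.0000 0.0000 0.0000 0.0000]
After op 3 tick(1): ref=1.0000 raw=[0.9000 1.1000 0.8000 0.8000]
After op 4 sync(0): ref=1.0000 raw=[1.0000 1.1000 0.8000 0.8000]
After op 5 tick(8): ref=9.0000 raw=[8.2000 9.9000 7.2000 7.2000]
After op 6 sync(0): ref=9.0000 raw=[9.0000 9.9000 7.2000 7.2000]
Wrap final raw readings (mod 100): 9.0000 mod 100 = 9.0000; 9.9000 mod 100 = 9.9000; 7.2000 mod 100 = 7.2000; 7.2000 mod 100 = 7.2000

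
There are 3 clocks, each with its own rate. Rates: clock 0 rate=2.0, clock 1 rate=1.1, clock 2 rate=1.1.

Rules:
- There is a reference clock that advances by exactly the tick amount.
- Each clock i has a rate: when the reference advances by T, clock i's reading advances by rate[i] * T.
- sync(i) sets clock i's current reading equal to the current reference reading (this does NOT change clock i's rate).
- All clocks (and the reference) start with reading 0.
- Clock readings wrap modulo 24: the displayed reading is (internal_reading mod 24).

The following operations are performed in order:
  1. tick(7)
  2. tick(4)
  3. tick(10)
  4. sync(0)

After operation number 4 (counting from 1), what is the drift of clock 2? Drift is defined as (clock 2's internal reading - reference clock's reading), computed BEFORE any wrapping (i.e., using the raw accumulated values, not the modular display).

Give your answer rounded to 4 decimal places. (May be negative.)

Answer: 2.1000

Derivation:
After op 1 tick(7): ref=7.0000 raw=[14.0000 7.7000 7.7000]
After op 2 tick(4): ref=11.0000 raw=[22.0000 12.1000 12.1000]
After op 3 tick(10): ref=21.0000 raw=[42.0000 23.1000 23.1000]
After op 4 sync(0): ref=21.0000 raw=[21.0000 23.1000 23.1000]
Drift of clock 2 after op 4: 23.1000 - 21.0000 = 2.1000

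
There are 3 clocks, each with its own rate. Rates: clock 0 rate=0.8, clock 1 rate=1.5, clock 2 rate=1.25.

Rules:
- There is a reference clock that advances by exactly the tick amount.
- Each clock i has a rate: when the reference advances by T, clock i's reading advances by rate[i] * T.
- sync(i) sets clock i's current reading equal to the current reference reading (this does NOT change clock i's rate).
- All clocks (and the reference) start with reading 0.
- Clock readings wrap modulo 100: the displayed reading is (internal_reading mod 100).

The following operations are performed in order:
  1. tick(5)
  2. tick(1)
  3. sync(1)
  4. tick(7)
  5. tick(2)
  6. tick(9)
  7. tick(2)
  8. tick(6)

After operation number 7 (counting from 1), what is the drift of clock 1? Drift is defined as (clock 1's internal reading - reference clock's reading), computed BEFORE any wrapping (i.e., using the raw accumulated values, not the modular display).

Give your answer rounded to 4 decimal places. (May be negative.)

After op 1 tick(5): ref=5.0000 raw=[4.0000 7.5000 6.2500]
After op 2 tick(1): ref=6.0000 raw=[4.8000 9.0000 7.5000]
After op 3 sync(1): ref=6.0000 raw=[4.8000 6.0000 7.5000]
After op 4 tick(7): ref=13.0000 raw=[10.4000 16.5000 16.2500]
After op 5 tick(2): ref=15.0000 raw=[12.0000 19.5000 18.7500]
After op 6 tick(9): ref=24.0000 raw=[19.2000 33.0000 30.0000]
After op 7 tick(2): ref=26.0000 raw=[20.8000 36.0000 32.5000]
Drift of clock 1 after op 7: 36.0000 - 26.0000 = 10.0000

Answer: 10.0000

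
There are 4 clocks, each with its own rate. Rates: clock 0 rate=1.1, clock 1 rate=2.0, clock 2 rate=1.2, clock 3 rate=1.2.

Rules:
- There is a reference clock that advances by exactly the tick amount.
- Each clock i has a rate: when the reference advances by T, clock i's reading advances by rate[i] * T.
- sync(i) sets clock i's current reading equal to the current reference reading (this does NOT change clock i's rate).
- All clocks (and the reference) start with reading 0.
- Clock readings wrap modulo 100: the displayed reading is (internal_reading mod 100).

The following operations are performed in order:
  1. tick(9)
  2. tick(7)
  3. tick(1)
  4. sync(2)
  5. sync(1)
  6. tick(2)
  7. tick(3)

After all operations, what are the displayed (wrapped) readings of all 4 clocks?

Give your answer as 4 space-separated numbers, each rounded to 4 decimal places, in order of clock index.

Answer: 24.2000 27.0000 23.0000 26.4000

Derivation:
After op 1 tick(9): ref=9.0000 raw=[9.9000 18.0000 10.8000 10.8000]
After op 2 tick(7): ref=16.0000 raw=[17.6000 32.0000 19.2000 19.2000]
After op 3 tick(1): ref=17.0000 raw=[18.7000 34.0000 20.4000 20.4000]
After op 4 sync(2): ref=17.0000 raw=[18.7000 34.0000 17.0000 20.4000]
After op 5 sync(1): ref=17.0000 raw=[18.7000 17.0000 17.0000 20.4000]
After op 6 tick(2): ref=19.0000 raw=[20.9000 21.0000 19.4000 22.8000]
After op 7 tick(3): ref=22.0000 raw=[24.2000 27.0000 23.0000 26.4000]
Wrap final raw readings (mod 100): 24.2000 mod 100 = 24.2000; 27.0000 mod 100 = 27.0000; 23.0000 mod 100 = 23.0000; 26.4000 mod 100 = 26.4000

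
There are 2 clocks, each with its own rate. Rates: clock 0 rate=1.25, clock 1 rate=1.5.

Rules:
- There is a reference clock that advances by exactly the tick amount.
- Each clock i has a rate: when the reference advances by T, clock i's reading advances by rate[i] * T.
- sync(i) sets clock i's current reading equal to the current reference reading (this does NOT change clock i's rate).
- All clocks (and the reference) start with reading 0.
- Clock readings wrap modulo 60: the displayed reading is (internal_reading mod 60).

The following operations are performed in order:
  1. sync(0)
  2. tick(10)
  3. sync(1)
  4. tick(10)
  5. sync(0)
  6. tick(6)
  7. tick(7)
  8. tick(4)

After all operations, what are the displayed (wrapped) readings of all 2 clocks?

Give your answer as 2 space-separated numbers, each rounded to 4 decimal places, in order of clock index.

After op 1 sync(0): ref=0.0000 raw=[0.0000 0.0000]
After op 2 tick(10): ref=10.0000 raw=[12.5000 15.0000]
After op 3 sync(1): ref=10.0000 raw=[12.5000 10.0000]
After op 4 tick(10): ref=20.0000 raw=[25.0000 25.0000]
After op 5 sync(0): ref=20.0000 raw=[20.0000 25.0000]
After op 6 tick(6): ref=26.0000 raw=[27.5000 34.0000]
After op 7 tick(7): ref=33.0000 raw=[36.2500 44.5000]
After op 8 tick(4): ref=37.0000 raw=[41.2500 50.5000]
Wrap final raw readings (mod 60): 41.2500 mod 60 = 41.2500; 50.5000 mod 60 = 50.5000

Answer: 41.2500 50.5000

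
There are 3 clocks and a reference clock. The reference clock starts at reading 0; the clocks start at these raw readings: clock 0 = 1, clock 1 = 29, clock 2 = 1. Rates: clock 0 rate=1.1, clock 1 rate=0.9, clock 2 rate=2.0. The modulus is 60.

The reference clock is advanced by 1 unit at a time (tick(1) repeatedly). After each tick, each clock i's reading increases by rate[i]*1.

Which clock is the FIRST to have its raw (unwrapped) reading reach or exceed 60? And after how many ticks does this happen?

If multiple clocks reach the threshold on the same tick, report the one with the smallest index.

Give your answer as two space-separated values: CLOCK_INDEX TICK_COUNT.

Answer: 2 30

Derivation:
clock 0: start=1, rate=1.1, needs 60-1 = 59; ticks = ceil(59/1.1) = ceil(53.6364) = 54; reading at tick 54 = 1 + 1.1*54 = 60.4000
clock 1: start=29, rate=0.9, needs 60-29 = 31; ticks = ceil(31/0.9) = ceil(34.4444) = 35; reading at tick 35 = 29 + 0.9*35 = 60.5000
clock 2: start=1, rate=2.0, needs 60-1 = 59; ticks = ceil(59/2.0) = ceil(29.5000) = 30; reading at tick 30 = 1 + 2.0*30 = 61.0000
Minimum tick count = 30; winners = [2]; smallest index = 2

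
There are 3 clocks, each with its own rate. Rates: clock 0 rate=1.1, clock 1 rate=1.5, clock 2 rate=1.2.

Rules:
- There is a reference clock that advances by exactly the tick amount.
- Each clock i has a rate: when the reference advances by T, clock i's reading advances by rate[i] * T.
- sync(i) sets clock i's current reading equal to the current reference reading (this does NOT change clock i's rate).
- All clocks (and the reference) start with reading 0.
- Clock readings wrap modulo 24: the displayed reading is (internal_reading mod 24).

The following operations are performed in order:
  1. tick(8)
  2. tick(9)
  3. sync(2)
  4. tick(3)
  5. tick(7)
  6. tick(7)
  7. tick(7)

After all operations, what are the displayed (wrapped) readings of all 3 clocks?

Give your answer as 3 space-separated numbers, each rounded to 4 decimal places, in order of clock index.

After op 1 tick(8): ref=8.0000 raw=[8.8000 12.0000 9.6000]
After op 2 tick(9): ref=17.0000 raw=[18.7000 25.5000 20.4000]
After op 3 sync(2): ref=17.0000 raw=[18.7000 25.5000 17.0000]
After op 4 tick(3): ref=20.0000 raw=[22.0000 30.0000 20.6000]
After op 5 tick(7): ref=27.0000 raw=[29.7000 40.5000 29.0000]
After op 6 tick(7): ref=34.0000 raw=[37.4000 51.0000 37.4000]
After op 7 tick(7): ref=41.0000 raw=[45.1000 61.5000 45.8000]
Wrap final raw readings (mod 24): 45.1000 mod 24 = 21.1000; 61.5000 mod 24 = 13.5000; 45.8000 mod 24 = 21.8000

Answer: 21.1000 13.5000 21.8000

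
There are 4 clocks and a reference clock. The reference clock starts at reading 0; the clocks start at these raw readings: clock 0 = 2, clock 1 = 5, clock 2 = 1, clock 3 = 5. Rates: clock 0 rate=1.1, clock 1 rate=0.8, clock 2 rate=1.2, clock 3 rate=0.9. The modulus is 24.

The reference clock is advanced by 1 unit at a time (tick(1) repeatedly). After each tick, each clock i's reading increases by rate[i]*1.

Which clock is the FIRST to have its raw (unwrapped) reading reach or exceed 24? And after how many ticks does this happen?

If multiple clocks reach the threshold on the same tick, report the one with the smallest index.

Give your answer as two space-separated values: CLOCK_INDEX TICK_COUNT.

clock 0: start=2, rate=1.1, needs 24-2 = 22; ticks = ceil(22/1.1) = ceil(20.0000) = 20; reading at tick 20 = 2 + 1.1*20 = 24.0000
clock 1: start=5, rate=0.8, needs 24-5 = 19; ticks = ceil(19/0.8) = ceil(23.7500) = 24; reading at tick 24 = 5 + 0.8*24 = 24.2000
clock 2: start=1, rate=1.2, needs 24-1 = 23; ticks = ceil(23/1.2) = ceil(19.1667) = 20; reading at tick 20 = 1 + 1.2*20 = 25.0000
clock 3: start=5, rate=0.9, needs 24-5 = 19; ticks = ceil(19/0.9) = ceil(21.1111) = 22; reading at tick 22 = 5 + 0.9*22 = 24.8000
Minimum tick count = 20; winners = [0, 2]; smallest index = 0

Answer: 0 20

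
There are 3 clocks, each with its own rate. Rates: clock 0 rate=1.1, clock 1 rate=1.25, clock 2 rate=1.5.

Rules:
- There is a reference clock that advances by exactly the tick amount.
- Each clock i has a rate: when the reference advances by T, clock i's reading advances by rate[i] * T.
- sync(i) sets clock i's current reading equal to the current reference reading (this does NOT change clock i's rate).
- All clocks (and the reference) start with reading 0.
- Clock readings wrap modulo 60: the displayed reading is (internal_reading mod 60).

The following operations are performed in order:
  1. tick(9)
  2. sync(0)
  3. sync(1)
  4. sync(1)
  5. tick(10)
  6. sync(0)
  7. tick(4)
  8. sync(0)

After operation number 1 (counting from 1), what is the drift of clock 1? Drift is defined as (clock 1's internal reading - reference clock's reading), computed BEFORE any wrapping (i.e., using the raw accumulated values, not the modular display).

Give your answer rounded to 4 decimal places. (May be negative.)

After op 1 tick(9): ref=9.0000 raw=[9.9000 11.2500 13.5000]
Drift of clock 1 after op 1: 11.2500 - 9.0000 = 2.2500

Answer: 2.2500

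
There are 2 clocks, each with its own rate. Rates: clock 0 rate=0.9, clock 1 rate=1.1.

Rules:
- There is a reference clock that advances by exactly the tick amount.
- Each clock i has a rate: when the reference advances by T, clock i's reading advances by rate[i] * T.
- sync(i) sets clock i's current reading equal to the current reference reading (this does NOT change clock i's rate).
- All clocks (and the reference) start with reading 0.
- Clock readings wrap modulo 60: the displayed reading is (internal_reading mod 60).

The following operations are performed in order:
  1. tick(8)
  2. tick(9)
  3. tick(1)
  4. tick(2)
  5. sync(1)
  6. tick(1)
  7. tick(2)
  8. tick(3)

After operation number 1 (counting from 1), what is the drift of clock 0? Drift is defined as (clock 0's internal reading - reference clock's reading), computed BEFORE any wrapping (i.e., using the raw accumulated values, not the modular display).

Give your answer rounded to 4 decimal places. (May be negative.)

Answer: -0.8000

Derivation:
After op 1 tick(8): ref=8.0000 raw=[7.2000 8.8000]
Drift of clock 0 after op 1: 7.2000 - 8.0000 = -0.8000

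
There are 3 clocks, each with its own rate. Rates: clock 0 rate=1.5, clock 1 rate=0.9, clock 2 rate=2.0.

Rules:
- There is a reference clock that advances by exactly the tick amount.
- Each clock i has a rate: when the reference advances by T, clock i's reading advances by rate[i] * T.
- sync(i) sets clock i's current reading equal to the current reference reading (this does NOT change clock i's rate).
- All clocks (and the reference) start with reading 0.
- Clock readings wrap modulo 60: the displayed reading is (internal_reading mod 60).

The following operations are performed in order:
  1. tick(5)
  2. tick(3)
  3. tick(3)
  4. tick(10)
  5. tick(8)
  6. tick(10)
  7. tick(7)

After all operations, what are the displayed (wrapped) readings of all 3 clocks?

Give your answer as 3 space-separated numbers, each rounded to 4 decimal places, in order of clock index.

After op 1 tick(5): ref=5.0000 raw=[7.5000 4.5000 10.0000]
After op 2 tick(3): ref=8.0000 raw=[12.0000 7.2000 16.0000]
After op 3 tick(3): ref=11.0000 raw=[16.5000 9.9000 22.0000]
After op 4 tick(10): ref=21.0000 raw=[31.5000 18.9000 42.0000]
After op 5 tick(8): ref=29.0000 raw=[43.5000 26.1000 58.0000]
After op 6 tick(10): ref=39.0000 raw=[58.5000 35.1000 78.0000]
After op 7 tick(7): ref=46.0000 raw=[69.0000 41.4000 92.0000]
Wrap final raw readings (mod 60): 69.0000 mod 60 = 9.0000; 41.4000 mod 60 = 41.4000; 92.0000 mod 60 = 32.0000

Answer: 9.0000 41.4000 32.0000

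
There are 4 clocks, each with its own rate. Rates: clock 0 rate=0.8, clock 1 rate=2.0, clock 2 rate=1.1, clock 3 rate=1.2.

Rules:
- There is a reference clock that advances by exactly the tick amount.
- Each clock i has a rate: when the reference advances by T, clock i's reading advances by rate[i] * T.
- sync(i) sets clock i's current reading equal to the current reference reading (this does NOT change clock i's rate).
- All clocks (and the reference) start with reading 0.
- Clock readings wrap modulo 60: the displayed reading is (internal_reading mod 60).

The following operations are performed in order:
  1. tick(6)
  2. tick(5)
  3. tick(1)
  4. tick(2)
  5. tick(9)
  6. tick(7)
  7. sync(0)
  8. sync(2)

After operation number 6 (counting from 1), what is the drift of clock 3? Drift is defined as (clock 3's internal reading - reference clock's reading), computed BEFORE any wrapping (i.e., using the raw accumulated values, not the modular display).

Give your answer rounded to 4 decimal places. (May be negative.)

Answer: 6.0000

Derivation:
After op 1 tick(6): ref=6.0000 raw=[4.8000 12.0000 6.6000 7.2000]
After op 2 tick(5): ref=11.0000 raw=[8.8000 22.0000 12.1000 13.2000]
After op 3 tick(1): ref=12.0000 raw=[9.6000 24.0000 13.2000 14.4000]
After op 4 tick(2): ref=14.0000 raw=[11.2000 28.0000 15.4000 16.8000]
After op 5 tick(9): ref=23.0000 raw=[18.4000 46.0000 25.3000 27.6000]
After op 6 tick(7): ref=30.0000 raw=[24.0000 60.0000 33.0000 36.0000]
Drift of clock 3 after op 6: 36.0000 - 30.0000 = 6.0000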